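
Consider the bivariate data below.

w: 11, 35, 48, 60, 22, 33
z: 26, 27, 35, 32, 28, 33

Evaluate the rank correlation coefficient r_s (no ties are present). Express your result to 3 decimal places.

Rank w: 1, 4, 5, 6, 2, 3
Rank z: 1, 2, 6, 4, 3, 5
d = rank(w) − rank(z): 0, 2, -1, 2, -1, -2; Σd² = 14
ρ = 1 − 6Σd² / [n(n²−1)] = 1 − 6×14 / (6×35) = 1 − 84/210 ≈ 0.600

0.600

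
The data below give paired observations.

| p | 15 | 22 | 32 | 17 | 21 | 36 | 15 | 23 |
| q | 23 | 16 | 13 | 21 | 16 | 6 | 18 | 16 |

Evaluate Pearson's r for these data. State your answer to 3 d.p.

-0.925

n = 8, Σp = 181, Σq = 129, Σp² = 4513, Σq² = 2267, Σpq = 2660
nΣpq − ΣpΣq = 21280 − 23349 = -2069
nΣp² − (Σp)² = 36104 − 32761 = 3343; nΣq² − (Σq)² = 18136 − 16641 = 1495
r = -2069 / √(3343 × 1495) = -2069 / 2235.5726 ≈ -0.925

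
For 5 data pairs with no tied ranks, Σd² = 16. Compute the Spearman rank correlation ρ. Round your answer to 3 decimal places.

ρ = 1 − 6Σd² / [n(n²−1)] = 1 − 6×16 / (5×24)
  = 1 − 96/120 = 1 − 0.8000 ≈ 0.200

0.200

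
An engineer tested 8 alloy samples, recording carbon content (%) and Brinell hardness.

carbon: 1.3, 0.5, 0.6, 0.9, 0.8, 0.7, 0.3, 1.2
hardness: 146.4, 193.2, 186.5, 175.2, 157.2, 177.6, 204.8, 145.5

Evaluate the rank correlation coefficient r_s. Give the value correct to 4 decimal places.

-0.9524

Rank carbon: 8, 2, 3, 6, 5, 4, 1, 7
Rank hardness: 2, 7, 6, 4, 3, 5, 8, 1
d = rank(carbon) − rank(hardness): 6, -5, -3, 2, 2, -1, -7, 6; Σd² = 164
ρ = 1 − 6Σd² / [n(n²−1)] = 1 − 6×164 / (8×63) = 1 − 984/504 ≈ -0.9524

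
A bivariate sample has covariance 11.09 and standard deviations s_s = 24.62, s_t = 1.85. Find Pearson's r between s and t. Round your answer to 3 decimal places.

0.243

r = Cov(s,t) / (s_s · s_t) = 11.09 / (24.62 × 1.85)
  = 11.09 / 45.5470 ≈ 0.243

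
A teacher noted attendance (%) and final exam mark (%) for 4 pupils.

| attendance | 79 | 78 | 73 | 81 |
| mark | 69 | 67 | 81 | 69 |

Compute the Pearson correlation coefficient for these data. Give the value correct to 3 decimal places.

n = 4, Σx = 311, Σy = 286, Σx² = 24215, Σy² = 20572, Σxy = 22179
nΣxy − ΣxΣy = 88716 − 88946 = -230
nΣx² − (Σx)² = 96860 − 96721 = 139; nΣy² − (Σy)² = 82288 − 81796 = 492
r = -230 / √(139 × 492) = -230 / 261.5110 ≈ -0.880

-0.880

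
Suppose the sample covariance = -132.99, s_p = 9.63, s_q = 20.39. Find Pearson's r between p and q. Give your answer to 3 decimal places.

-0.677

r = Cov(p,q) / (s_p · s_q) = -132.99 / (9.63 × 20.39)
  = -132.99 / 196.3557 ≈ -0.677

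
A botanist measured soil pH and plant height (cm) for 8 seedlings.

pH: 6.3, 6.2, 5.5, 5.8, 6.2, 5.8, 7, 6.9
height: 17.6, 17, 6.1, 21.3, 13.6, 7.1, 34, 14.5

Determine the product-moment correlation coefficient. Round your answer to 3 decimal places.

0.674

n = 8, Σx = 49.7, Σy = 131.2, Σx² = 310.71, Σy² = 2691.28, Σxy = 836.92
nΣxy − ΣxΣy = 6695.36 − 6520.64 = 174.72
nΣx² − (Σx)² = 2485.68 − 2470.09 = 15.59; nΣy² − (Σy)² = 21530.24 − 17213.44 = 4316.8
r = 174.72 / √(15.59 × 4316.8) = 174.72 / 259.4203 ≈ 0.674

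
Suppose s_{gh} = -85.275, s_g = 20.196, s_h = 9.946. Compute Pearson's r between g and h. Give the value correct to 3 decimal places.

r = Cov(g,h) / (s_g · s_h) = -85.275 / (20.196 × 9.946)
  = -85.275 / 200.8694 ≈ -0.425

-0.425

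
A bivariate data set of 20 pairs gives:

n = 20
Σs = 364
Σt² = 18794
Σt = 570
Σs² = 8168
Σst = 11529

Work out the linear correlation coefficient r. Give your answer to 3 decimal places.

r = (nΣst − ΣsΣt) / √[(nΣs² − (Σs)²)(nΣt² − (Σt)²)]
Numerator: 20×11529 − 364×570 = 23100
Denominator: √[(163360 − 132496)(375880 − 324900)] = √[30864 × 50980] = 39666.6954
r = 23100 / 39666.6954 ≈ 0.582

0.582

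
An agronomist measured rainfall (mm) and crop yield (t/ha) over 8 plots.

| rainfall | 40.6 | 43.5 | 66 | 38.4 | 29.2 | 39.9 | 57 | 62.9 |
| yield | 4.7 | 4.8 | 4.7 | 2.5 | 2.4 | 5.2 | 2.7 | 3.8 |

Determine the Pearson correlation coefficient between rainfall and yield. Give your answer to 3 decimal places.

0.215

n = 8, Σx = 377.5, Σy = 30.8, Σx² = 19021.23, Σy² = 128, Σxy = 1476.3
nΣxy − ΣxΣy = 11810.4 − 11627 = 183.4
nΣx² − (Σx)² = 152169.84 − 142506.25 = 9663.59; nΣy² − (Σy)² = 1024 − 948.64 = 75.36
r = 183.4 / √(9663.59 × 75.36) = 183.4 / 853.3746 ≈ 0.215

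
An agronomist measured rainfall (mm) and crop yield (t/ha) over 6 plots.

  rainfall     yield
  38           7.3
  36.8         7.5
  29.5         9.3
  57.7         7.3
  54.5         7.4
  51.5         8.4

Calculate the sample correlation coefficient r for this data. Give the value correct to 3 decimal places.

n = 6, Σx = 268, Σy = 47.2, Σx² = 12620.28, Σy² = 374.64, Σxy = 2084.86
nΣxy − ΣxΣy = 12509.16 − 12649.6 = -140.44
nΣx² − (Σx)² = 75721.68 − 71824 = 3897.68; nΣy² − (Σy)² = 2247.84 − 2227.84 = 20
r = -140.44 / √(3897.68 × 20) = -140.44 / 279.2017 ≈ -0.503

-0.503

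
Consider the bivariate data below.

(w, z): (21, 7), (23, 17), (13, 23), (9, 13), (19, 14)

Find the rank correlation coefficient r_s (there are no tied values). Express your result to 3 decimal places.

0.000

Rank w: 4, 5, 2, 1, 3
Rank z: 1, 4, 5, 2, 3
d = rank(w) − rank(z): 3, 1, -3, -1, 0; Σd² = 20
ρ = 1 − 6Σd² / [n(n²−1)] = 1 − 6×20 / (5×24) = 1 − 120/120 ≈ 0.000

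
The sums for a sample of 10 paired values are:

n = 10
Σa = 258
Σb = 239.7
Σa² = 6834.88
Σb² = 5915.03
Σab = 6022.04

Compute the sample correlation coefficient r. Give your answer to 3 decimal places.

-0.933

r = (nΣab − ΣaΣb) / √[(nΣa² − (Σa)²)(nΣb² − (Σb)²)]
Numerator: 10×6022.04 − 258×239.7 = -1622.2
Denominator: √[(68348.8 − 66564)(59150.3 − 57456.09)] = √[1784.8 × 1694.21] = 1738.9152
r = -1622.2 / 1738.9152 ≈ -0.933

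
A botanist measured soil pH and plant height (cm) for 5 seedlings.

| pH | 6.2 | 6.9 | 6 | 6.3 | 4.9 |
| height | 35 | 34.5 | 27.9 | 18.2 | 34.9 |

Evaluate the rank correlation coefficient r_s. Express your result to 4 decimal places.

-0.3000

Rank pH: 3, 5, 2, 4, 1
Rank height: 5, 3, 2, 1, 4
d = rank(pH) − rank(height): -2, 2, 0, 3, -3; Σd² = 26
ρ = 1 − 6Σd² / [n(n²−1)] = 1 − 6×26 / (5×24) = 1 − 156/120 ≈ -0.3000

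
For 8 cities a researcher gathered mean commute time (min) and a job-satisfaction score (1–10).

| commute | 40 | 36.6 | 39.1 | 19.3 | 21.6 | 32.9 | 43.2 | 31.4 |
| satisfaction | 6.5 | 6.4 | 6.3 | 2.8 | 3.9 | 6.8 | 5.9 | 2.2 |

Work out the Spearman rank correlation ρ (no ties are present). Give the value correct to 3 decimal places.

Rank commute: 7, 5, 6, 1, 2, 4, 8, 3
Rank satisfaction: 7, 6, 5, 2, 3, 8, 4, 1
d = rank(commute) − rank(satisfaction): 0, -1, 1, -1, -1, -4, 4, 2; Σd² = 40
ρ = 1 − 6Σd² / [n(n²−1)] = 1 − 6×40 / (8×63) = 1 − 240/504 ≈ 0.524

0.524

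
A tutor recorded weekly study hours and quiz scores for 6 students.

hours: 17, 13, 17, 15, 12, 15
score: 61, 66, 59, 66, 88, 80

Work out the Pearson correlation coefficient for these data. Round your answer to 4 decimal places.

-0.7345

n = 6, Σx = 89, Σy = 420, Σx² = 1341, Σy² = 30058, Σxy = 6144
nΣxy − ΣxΣy = 36864 − 37380 = -516
nΣx² − (Σx)² = 8046 − 7921 = 125; nΣy² − (Σy)² = 180348 − 176400 = 3948
r = -516 / √(125 × 3948) = -516 / 702.4956 ≈ -0.7345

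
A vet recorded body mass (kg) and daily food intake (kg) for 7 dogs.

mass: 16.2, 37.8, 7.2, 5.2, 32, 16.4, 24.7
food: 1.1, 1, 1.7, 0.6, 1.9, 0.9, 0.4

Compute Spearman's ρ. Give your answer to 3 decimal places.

0.143

Rank mass: 3, 7, 2, 1, 6, 4, 5
Rank food: 5, 4, 6, 2, 7, 3, 1
d = rank(mass) − rank(food): -2, 3, -4, -1, -1, 1, 4; Σd² = 48
ρ = 1 − 6Σd² / [n(n²−1)] = 1 − 6×48 / (7×48) = 1 − 288/336 ≈ 0.143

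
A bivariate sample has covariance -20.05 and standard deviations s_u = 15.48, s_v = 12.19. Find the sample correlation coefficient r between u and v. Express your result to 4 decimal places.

r = Cov(u,v) / (s_u · s_v) = -20.05 / (15.48 × 12.19)
  = -20.05 / 188.7012 ≈ -0.1063

-0.1063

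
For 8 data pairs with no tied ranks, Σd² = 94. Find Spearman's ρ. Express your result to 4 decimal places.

-0.1190

ρ = 1 − 6Σd² / [n(n²−1)] = 1 − 6×94 / (8×63)
  = 1 − 564/504 = 1 − 1.11905 ≈ -0.1190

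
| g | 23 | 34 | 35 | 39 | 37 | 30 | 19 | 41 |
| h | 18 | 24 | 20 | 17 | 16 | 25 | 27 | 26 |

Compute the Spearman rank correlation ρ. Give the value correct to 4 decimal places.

-0.3333

Rank g: 2, 4, 5, 7, 6, 3, 1, 8
Rank h: 3, 5, 4, 2, 1, 6, 8, 7
d = rank(g) − rank(h): -1, -1, 1, 5, 5, -3, -7, 1; Σd² = 112
ρ = 1 − 6Σd² / [n(n²−1)] = 1 − 6×112 / (8×63) = 1 − 672/504 ≈ -0.3333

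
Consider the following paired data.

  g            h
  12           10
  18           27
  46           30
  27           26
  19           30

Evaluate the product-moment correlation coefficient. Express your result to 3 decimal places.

0.582

n = 5, Σg = 122, Σh = 123, Σg² = 3674, Σh² = 3305, Σgh = 3258
nΣgh − ΣgΣh = 16290 − 15006 = 1284
nΣg² − (Σg)² = 18370 − 14884 = 3486; nΣh² − (Σh)² = 16525 − 15129 = 1396
r = 1284 / √(3486 × 1396) = 1284 / 2206.0045 ≈ 0.582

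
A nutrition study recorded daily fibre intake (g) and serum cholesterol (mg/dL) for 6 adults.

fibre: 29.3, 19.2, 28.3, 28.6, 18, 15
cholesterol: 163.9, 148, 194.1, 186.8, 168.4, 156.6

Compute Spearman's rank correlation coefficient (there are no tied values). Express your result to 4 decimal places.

Rank fibre: 6, 3, 4, 5, 2, 1
Rank cholesterol: 3, 1, 6, 5, 4, 2
d = rank(fibre) − rank(cholesterol): 3, 2, -2, 0, -2, -1; Σd² = 22
ρ = 1 − 6Σd² / [n(n²−1)] = 1 − 6×22 / (6×35) = 1 − 132/210 ≈ 0.3714

0.3714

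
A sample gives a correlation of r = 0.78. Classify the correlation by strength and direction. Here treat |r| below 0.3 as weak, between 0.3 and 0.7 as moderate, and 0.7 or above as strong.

r = 0.78 > 0 so the relationship is positive.
|r| = 0.78, which falls in the strong range.

strong positive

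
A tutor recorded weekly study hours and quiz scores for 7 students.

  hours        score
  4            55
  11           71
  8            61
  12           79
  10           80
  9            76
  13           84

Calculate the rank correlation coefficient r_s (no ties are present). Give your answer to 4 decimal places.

Rank hours: 1, 5, 2, 6, 4, 3, 7
Rank score: 1, 3, 2, 5, 6, 4, 7
d = rank(hours) − rank(score): 0, 2, 0, 1, -2, -1, 0; Σd² = 10
ρ = 1 − 6Σd² / [n(n²−1)] = 1 − 6×10 / (7×48) = 1 − 60/336 ≈ 0.8214

0.8214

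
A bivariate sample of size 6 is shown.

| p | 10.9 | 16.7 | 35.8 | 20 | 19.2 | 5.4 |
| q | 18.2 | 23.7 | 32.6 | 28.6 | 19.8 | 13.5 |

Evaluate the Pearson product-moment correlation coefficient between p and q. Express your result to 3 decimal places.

0.912

n = 6, Σp = 108, Σq = 136.4, Σp² = 2477.14, Σq² = 3347.94, Σpq = 2786.31
nΣpq − ΣpΣq = 16717.86 − 14731.2 = 1986.66
nΣp² − (Σp)² = 14862.84 − 11664 = 3198.84; nΣq² − (Σq)² = 20087.64 − 18604.96 = 1482.68
r = 1986.66 / √(3198.84 × 1482.68) = 1986.66 / 2177.8099 ≈ 0.912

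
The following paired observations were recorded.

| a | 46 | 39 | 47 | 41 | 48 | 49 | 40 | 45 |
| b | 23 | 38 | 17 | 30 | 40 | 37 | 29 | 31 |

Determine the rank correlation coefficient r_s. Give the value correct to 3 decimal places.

0.071

Rank a: 5, 1, 6, 3, 7, 8, 2, 4
Rank b: 2, 7, 1, 4, 8, 6, 3, 5
d = rank(a) − rank(b): 3, -6, 5, -1, -1, 2, -1, -1; Σd² = 78
ρ = 1 − 6Σd² / [n(n²−1)] = 1 − 6×78 / (8×63) = 1 − 468/504 ≈ 0.071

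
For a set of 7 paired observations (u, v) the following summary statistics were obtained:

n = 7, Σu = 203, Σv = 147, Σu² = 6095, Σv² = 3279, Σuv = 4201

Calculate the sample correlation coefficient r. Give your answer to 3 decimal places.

r = (nΣuv − ΣuΣv) / √[(nΣu² − (Σu)²)(nΣv² − (Σv)²)]
Numerator: 7×4201 − 203×147 = -434
Denominator: √[(42665 − 41209)(22953 − 21609)] = √[1456 × 1344] = 1398.8796
r = -434 / 1398.8796 ≈ -0.310

-0.310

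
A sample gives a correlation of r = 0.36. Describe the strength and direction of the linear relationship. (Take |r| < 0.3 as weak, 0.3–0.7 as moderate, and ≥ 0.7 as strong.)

r = 0.36 > 0 so the relationship is positive.
|r| = 0.36, which falls in the moderate range.

moderate positive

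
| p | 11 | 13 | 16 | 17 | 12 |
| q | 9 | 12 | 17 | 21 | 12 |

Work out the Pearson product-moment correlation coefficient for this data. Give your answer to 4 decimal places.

0.9771

n = 5, Σp = 69, Σq = 71, Σp² = 979, Σq² = 1099, Σpq = 1028
nΣpq − ΣpΣq = 5140 − 4899 = 241
nΣp² − (Σp)² = 4895 − 4761 = 134; nΣq² − (Σq)² = 5495 − 5041 = 454
r = 241 / √(134 × 454) = 241 / 246.6495 ≈ 0.9771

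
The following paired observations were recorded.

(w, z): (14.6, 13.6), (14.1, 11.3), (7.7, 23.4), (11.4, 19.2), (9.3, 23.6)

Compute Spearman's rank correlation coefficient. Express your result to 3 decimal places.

-0.800

Rank w: 5, 4, 1, 3, 2
Rank z: 2, 1, 4, 3, 5
d = rank(w) − rank(z): 3, 3, -3, 0, -3; Σd² = 36
ρ = 1 − 6Σd² / [n(n²−1)] = 1 − 6×36 / (5×24) = 1 − 216/120 ≈ -0.800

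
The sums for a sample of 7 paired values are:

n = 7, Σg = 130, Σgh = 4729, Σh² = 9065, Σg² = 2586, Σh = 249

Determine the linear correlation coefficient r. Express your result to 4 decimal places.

r = (nΣgh − ΣgΣh) / √[(nΣg² − (Σg)²)(nΣh² − (Σh)²)]
Numerator: 7×4729 − 130×249 = 733
Denominator: √[(18102 − 16900)(63455 − 62001)] = √[1202 × 1454] = 1322.0091
r = 733 / 1322.0091 ≈ 0.5545

0.5545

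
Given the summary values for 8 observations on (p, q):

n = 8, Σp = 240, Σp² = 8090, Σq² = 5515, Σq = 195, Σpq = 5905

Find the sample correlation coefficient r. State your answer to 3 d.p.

0.067

r = (nΣpq − ΣpΣq) / √[(nΣp² − (Σp)²)(nΣq² − (Σq)²)]
Numerator: 8×5905 − 240×195 = 440
Denominator: √[(64720 − 57600)(44120 − 38025)] = √[7120 × 6095] = 6587.5944
r = 440 / 6587.5944 ≈ 0.067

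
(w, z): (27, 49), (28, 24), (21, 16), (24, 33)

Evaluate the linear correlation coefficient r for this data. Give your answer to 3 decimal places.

n = 4, Σw = 100, Σz = 122, Σw² = 2530, Σz² = 4322, Σwz = 3123
nΣwz − ΣwΣz = 12492 − 12200 = 292
nΣw² − (Σw)² = 10120 − 10000 = 120; nΣz² − (Σz)² = 17288 − 14884 = 2404
r = 292 / √(120 × 2404) = 292 / 537.1033 ≈ 0.544

0.544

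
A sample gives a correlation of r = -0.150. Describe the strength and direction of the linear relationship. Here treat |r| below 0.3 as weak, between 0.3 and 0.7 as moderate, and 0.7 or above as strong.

r = -0.150 < 0 so the relationship is negative.
|r| = 0.150, which falls in the weak range.

weak negative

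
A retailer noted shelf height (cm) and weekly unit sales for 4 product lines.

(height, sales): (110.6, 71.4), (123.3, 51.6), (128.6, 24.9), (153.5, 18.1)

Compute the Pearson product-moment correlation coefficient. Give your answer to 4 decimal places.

n = 4, Σx = 516, Σy = 166, Σx² = 67535.46, Σy² = 8708.14, Σxy = 20239.61
nΣxy − ΣxΣy = 80958.44 − 85656 = -4697.56
nΣx² − (Σx)² = 270141.84 − 266256 = 3885.84; nΣy² − (Σy)² = 34832.56 − 27556 = 7276.56
r = -4697.56 / √(3885.84 × 7276.56) = -4697.56 / 5317.4757 ≈ -0.8834

-0.8834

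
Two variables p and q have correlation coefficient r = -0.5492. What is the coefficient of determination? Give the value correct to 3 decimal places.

r² = (-0.5492)² = 0.302

0.302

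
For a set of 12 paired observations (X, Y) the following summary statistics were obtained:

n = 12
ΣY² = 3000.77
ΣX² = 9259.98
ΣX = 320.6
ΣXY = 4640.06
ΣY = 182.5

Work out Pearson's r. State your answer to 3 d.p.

-0.596

r = (nΣXY − ΣXΣY) / √[(nΣX² − (ΣX)²)(nΣY² − (ΣY)²)]
Numerator: 12×4640.06 − 320.6×182.5 = -2828.78
Denominator: √[(111119.76 − 102784.36)(36009.24 − 33306.25)] = √[8335.4 × 2702.99] = 4746.6307
r = -2828.78 / 4746.6307 ≈ -0.596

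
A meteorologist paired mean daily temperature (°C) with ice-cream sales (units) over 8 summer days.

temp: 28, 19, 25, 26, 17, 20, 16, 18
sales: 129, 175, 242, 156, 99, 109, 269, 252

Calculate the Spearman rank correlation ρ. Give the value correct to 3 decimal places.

Rank temp: 8, 4, 6, 7, 2, 5, 1, 3
Rank sales: 3, 5, 6, 4, 1, 2, 8, 7
d = rank(temp) − rank(sales): 5, -1, 0, 3, 1, 3, -7, -4; Σd² = 110
ρ = 1 − 6Σd² / [n(n²−1)] = 1 − 6×110 / (8×63) = 1 − 660/504 ≈ -0.310

-0.310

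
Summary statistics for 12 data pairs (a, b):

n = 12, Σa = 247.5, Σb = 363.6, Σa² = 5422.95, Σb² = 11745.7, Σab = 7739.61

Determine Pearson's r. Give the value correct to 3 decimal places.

r = (nΣab − ΣaΣb) / √[(nΣa² − (Σa)²)(nΣb² − (Σb)²)]
Numerator: 12×7739.61 − 247.5×363.6 = 2884.32
Denominator: √[(65075.4 − 61256.25)(140948.4 − 132204.96)] = √[3819.15 × 8743.44] = 5778.6252
r = 2884.32 / 5778.6252 ≈ 0.499

0.499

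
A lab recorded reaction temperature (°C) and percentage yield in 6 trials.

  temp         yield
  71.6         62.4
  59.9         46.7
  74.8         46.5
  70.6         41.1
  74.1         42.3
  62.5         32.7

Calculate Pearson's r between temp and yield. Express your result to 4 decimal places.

n = 6, Σx = 413.5, Σy = 271.7, Σx² = 28691.03, Σy² = 12784.69, Σxy = 18823.21
nΣxy − ΣxΣy = 112939.26 − 112347.95 = 591.31
nΣx² − (Σx)² = 172146.18 − 170982.25 = 1163.93; nΣy² − (Σy)² = 76708.14 − 73820.89 = 2887.25
r = 591.31 / √(1163.93 × 2887.25) = 591.31 / 1833.1822 ≈ 0.3226

0.3226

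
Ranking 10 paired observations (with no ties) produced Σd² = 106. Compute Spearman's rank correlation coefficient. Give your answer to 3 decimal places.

0.358

ρ = 1 − 6Σd² / [n(n²−1)] = 1 − 6×106 / (10×99)
  = 1 − 636/990 = 1 − 0.6424 ≈ 0.358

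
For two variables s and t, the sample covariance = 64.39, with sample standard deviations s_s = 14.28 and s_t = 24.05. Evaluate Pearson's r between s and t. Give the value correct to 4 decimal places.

0.1875

r = Cov(s,t) / (s_s · s_t) = 64.39 / (14.28 × 24.05)
  = 64.39 / 343.4340 ≈ 0.1875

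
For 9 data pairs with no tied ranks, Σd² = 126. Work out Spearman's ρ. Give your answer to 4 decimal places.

ρ = 1 − 6Σd² / [n(n²−1)] = 1 − 6×126 / (9×80)
  = 1 − 756/720 = 1 − 1.05000 ≈ -0.0500

-0.0500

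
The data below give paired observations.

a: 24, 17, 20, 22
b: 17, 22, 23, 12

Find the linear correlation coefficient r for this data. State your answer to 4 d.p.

n = 4, Σa = 83, Σb = 74, Σa² = 1749, Σb² = 1446, Σab = 1506
nΣab − ΣaΣb = 6024 − 6142 = -118
nΣa² − (Σa)² = 6996 − 6889 = 107; nΣb² − (Σb)² = 5784 − 5476 = 308
r = -118 / √(107 × 308) = -118 / 181.5379 ≈ -0.6500

-0.6500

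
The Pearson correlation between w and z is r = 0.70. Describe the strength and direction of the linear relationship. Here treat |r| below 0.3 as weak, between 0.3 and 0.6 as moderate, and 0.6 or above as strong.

r = 0.70 > 0 so the relationship is positive.
|r| = 0.70, which falls in the strong range.

strong positive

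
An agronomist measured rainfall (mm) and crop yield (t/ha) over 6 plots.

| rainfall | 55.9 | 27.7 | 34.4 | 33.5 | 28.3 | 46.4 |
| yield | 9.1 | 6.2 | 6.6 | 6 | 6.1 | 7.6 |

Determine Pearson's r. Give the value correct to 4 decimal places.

n = 6, Σx = 226.2, Σy = 41.6, Σx² = 9151.56, Σy² = 295.78, Σxy = 1633.74
nΣxy − ΣxΣy = 9802.44 − 9409.92 = 392.52
nΣx² − (Σx)² = 54909.36 − 51166.44 = 3742.92; nΣy² − (Σy)² = 1774.68 − 1730.56 = 44.12
r = 392.52 / √(3742.92 × 44.12) = 392.52 / 406.3713 ≈ 0.9659

0.9659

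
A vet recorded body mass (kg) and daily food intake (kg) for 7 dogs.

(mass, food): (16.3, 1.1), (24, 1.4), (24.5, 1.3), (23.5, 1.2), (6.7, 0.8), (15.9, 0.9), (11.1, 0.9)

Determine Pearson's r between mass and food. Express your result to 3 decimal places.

n = 7, Σx = 122, Σy = 7.6, Σx² = 2415.1, Σy² = 8.56, Σxy = 141.24
nΣxy − ΣxΣy = 988.68 − 927.2 = 61.48
nΣx² − (Σx)² = 16905.7 − 14884 = 2021.7; nΣy² − (Σy)² = 59.92 − 57.76 = 2.16
r = 61.48 / √(2021.7 × 2.16) = 61.48 / 66.0823 ≈ 0.930

0.930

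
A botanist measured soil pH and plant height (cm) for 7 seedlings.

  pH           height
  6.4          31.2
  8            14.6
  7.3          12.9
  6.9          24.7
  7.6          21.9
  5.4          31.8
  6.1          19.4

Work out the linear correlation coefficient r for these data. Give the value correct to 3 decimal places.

n = 7, Σx = 47.7, Σy = 156.5, Σx² = 329.99, Σy² = 3830.31, Σxy = 1037.58
nΣxy − ΣxΣy = 7263.06 − 7465.05 = -201.99
nΣx² − (Σx)² = 2309.93 − 2275.29 = 34.64; nΣy² − (Σy)² = 26812.17 − 24492.25 = 2319.92
r = -201.99 / √(34.64 × 2319.92) = -201.99 / 283.4820 ≈ -0.713

-0.713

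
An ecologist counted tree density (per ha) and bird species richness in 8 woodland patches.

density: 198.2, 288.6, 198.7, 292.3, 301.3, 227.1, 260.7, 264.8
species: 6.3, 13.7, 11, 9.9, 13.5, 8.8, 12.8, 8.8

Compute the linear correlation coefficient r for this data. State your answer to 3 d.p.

0.629

n = 8, Σx = 2031.7, Σy = 84.8, Σx² = 527933.81, Σy² = 947.36, Σxy = 22015.18
nΣxy − ΣxΣy = 176121.44 − 172288.16 = 3833.28
nΣx² − (Σx)² = 4223470.48 − 4127804.89 = 95665.59; nΣy² − (Σy)² = 7578.88 − 7191.04 = 387.84
r = 3833.28 / √(95665.59 × 387.84) = 3833.28 / 6091.2185 ≈ 0.629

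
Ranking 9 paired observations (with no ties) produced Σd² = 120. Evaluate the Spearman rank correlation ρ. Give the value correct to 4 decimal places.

0.0000

ρ = 1 − 6Σd² / [n(n²−1)] = 1 − 6×120 / (9×80)
  = 1 − 720/720 = 1 − 1.00000 ≈ 0.0000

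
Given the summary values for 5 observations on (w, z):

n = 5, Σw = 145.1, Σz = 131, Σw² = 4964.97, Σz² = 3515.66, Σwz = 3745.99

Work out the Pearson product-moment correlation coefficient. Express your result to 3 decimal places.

-0.222

r = (nΣwz − ΣwΣz) / √[(nΣw² − (Σw)²)(nΣz² − (Σz)²)]
Numerator: 5×3745.99 − 145.1×131 = -278.15
Denominator: √[(24824.85 − 21054.01)(17578.3 − 17161)] = √[3770.84 × 417.3] = 1254.4208
r = -278.15 / 1254.4208 ≈ -0.222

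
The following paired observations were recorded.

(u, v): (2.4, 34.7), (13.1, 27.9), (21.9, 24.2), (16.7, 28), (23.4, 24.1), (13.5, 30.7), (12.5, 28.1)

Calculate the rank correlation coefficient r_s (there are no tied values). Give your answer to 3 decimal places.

-0.821

Rank u: 1, 3, 6, 5, 7, 4, 2
Rank v: 7, 3, 2, 4, 1, 6, 5
d = rank(u) − rank(v): -6, 0, 4, 1, 6, -2, -3; Σd² = 102
ρ = 1 − 6Σd² / [n(n²−1)] = 1 − 6×102 / (7×48) = 1 − 612/336 ≈ -0.821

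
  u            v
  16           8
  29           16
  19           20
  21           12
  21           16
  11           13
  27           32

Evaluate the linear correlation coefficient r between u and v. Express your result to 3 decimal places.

0.561

n = 7, Σu = 144, Σv = 117, Σu² = 3190, Σv² = 2313, Σuv = 2567
nΣuv − ΣuΣv = 17969 − 16848 = 1121
nΣu² − (Σu)² = 22330 − 20736 = 1594; nΣv² − (Σv)² = 16191 − 13689 = 2502
r = 1121 / √(1594 × 2502) = 1121 / 1997.0448 ≈ 0.561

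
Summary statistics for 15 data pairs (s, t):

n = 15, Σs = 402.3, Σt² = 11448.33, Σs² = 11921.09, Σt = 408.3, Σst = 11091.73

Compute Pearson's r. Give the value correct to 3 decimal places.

0.229

r = (nΣst − ΣsΣt) / √[(nΣs² − (Σs)²)(nΣt² − (Σt)²)]
Numerator: 15×11091.73 − 402.3×408.3 = 2116.86
Denominator: √[(178816.35 − 161845.29)(171724.95 − 166708.89)] = √[16971.06 × 5016.06] = 9226.4758
r = 2116.86 / 9226.4758 ≈ 0.229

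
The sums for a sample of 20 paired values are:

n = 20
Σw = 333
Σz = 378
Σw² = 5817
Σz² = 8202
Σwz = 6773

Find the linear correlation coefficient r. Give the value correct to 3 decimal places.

r = (nΣwz − ΣwΣz) / √[(nΣw² − (Σw)²)(nΣz² − (Σz)²)]
Numerator: 20×6773 − 333×378 = 9586
Denominator: √[(116340 − 110889)(164040 − 142884)] = √[5451 × 21156] = 10738.7781
r = 9586 / 10738.7781 ≈ 0.893

0.893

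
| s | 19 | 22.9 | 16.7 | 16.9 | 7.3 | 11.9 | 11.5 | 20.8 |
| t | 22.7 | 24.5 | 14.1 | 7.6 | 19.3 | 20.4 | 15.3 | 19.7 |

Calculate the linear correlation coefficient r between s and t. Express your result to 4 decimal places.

0.2306

n = 8, Σs = 127, Σt = 143.6, Σs² = 2209.7, Σt² = 2782.94, Σst = 2325.62
nΣst − ΣsΣt = 18604.96 − 18237.2 = 367.76
nΣs² − (Σs)² = 17677.6 − 16129 = 1548.6; nΣt² − (Σt)² = 22263.52 − 20620.96 = 1642.56
r = 367.76 / √(1548.6 × 1642.56) = 367.76 / 1594.8882 ≈ 0.2306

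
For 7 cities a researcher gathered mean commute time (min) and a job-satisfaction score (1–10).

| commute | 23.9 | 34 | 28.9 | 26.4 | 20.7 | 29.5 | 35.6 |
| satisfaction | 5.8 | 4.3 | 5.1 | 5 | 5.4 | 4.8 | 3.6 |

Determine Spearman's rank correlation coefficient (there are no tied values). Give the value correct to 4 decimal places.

Rank commute: 2, 6, 4, 3, 1, 5, 7
Rank satisfaction: 7, 2, 5, 4, 6, 3, 1
d = rank(commute) − rank(satisfaction): -5, 4, -1, -1, -5, 2, 6; Σd² = 108
ρ = 1 − 6Σd² / [n(n²−1)] = 1 − 6×108 / (7×48) = 1 − 648/336 ≈ -0.9286

-0.9286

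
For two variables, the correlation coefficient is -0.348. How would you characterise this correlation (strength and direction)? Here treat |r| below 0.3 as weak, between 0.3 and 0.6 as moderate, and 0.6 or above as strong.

moderate negative

r = -0.348 < 0 so the relationship is negative.
|r| = 0.348, which falls in the moderate range.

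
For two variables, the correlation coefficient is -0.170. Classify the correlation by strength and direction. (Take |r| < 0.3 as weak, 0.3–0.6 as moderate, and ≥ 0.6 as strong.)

r = -0.170 < 0 so the relationship is negative.
|r| = 0.170, which falls in the weak range.

weak negative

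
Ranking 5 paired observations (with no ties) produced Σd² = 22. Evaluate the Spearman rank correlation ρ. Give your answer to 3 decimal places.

-0.100

ρ = 1 − 6Σd² / [n(n²−1)] = 1 − 6×22 / (5×24)
  = 1 − 132/120 = 1 − 1.1000 ≈ -0.100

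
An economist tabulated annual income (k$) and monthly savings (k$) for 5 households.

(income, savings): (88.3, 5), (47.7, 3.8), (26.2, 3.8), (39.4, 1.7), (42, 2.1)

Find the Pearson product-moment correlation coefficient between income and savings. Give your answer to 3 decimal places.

n = 5, Σx = 243.6, Σy = 16.4, Σx² = 14074.98, Σy² = 61.18, Σxy = 877.5
nΣxy − ΣxΣy = 4387.5 − 3995.04 = 392.46
nΣx² − (Σx)² = 70374.9 − 59340.96 = 11033.94; nΣy² − (Σy)² = 305.9 − 268.96 = 36.94
r = 392.46 / √(11033.94 × 36.94) = 392.46 / 638.4307 ≈ 0.615

0.615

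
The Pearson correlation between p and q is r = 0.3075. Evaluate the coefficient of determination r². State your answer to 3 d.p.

0.095

r² = (0.3075)² = 0.095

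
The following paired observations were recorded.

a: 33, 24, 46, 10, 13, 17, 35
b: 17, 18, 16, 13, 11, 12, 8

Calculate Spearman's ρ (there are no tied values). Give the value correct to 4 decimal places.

0.1429

Rank a: 5, 4, 7, 1, 2, 3, 6
Rank b: 6, 7, 5, 4, 2, 3, 1
d = rank(a) − rank(b): -1, -3, 2, -3, 0, 0, 5; Σd² = 48
ρ = 1 − 6Σd² / [n(n²−1)] = 1 − 6×48 / (7×48) = 1 − 288/336 ≈ 0.1429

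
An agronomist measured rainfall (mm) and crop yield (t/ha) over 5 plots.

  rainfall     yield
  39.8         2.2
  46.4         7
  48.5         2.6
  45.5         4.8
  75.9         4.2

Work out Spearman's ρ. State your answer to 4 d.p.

Rank rainfall: 1, 3, 4, 2, 5
Rank yield: 1, 5, 2, 4, 3
d = rank(rainfall) − rank(yield): 0, -2, 2, -2, 2; Σd² = 16
ρ = 1 − 6Σd² / [n(n²−1)] = 1 − 6×16 / (5×24) = 1 − 96/120 ≈ 0.2000

0.2000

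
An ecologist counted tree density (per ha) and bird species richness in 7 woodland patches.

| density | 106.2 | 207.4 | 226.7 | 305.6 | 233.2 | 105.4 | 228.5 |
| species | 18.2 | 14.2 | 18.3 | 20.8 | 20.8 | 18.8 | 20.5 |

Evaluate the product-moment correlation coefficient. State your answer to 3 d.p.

0.330

n = 7, Σx = 1413, Σy = 131.6, Σx² = 316781.1, Σy² = 2506.74, Σxy = 26899.34
nΣxy − ΣxΣy = 188295.38 − 185950.8 = 2344.58
nΣx² − (Σx)² = 2217467.7 − 1996569 = 220898.7; nΣy² − (Σy)² = 17547.18 − 17318.56 = 228.62
r = 2344.58 / √(220898.7 × 228.62) = 2344.58 / 7106.4661 ≈ 0.330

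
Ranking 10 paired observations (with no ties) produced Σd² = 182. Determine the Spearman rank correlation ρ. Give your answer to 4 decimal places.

-0.1030

ρ = 1 − 6Σd² / [n(n²−1)] = 1 − 6×182 / (10×99)
  = 1 − 1092/990 = 1 − 1.10303 ≈ -0.1030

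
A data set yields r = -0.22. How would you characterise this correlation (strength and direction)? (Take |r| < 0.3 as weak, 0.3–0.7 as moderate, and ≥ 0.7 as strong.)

weak negative

r = -0.22 < 0 so the relationship is negative.
|r| = 0.22, which falls in the weak range.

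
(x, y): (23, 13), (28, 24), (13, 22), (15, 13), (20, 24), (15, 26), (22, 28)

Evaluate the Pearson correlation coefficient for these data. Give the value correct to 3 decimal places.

0.121

n = 7, Σx = 136, Σy = 150, Σx² = 2816, Σy² = 3434, Σxy = 2938
nΣxy − ΣxΣy = 20566 − 20400 = 166
nΣx² − (Σx)² = 19712 − 18496 = 1216; nΣy² − (Σy)² = 24038 − 22500 = 1538
r = 166 / √(1216 × 1538) = 166 / 1367.5555 ≈ 0.121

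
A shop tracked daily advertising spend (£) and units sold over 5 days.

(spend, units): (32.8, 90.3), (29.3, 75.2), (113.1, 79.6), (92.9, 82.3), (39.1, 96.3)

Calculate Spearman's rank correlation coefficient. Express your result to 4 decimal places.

Rank spend: 2, 1, 5, 4, 3
Rank units: 4, 1, 2, 3, 5
d = rank(spend) − rank(units): -2, 0, 3, 1, -2; Σd² = 18
ρ = 1 − 6Σd² / [n(n²−1)] = 1 − 6×18 / (5×24) = 1 − 108/120 ≈ 0.1000

0.1000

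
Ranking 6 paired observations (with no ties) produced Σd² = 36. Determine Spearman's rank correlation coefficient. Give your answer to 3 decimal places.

ρ = 1 − 6Σd² / [n(n²−1)] = 1 − 6×36 / (6×35)
  = 1 − 216/210 = 1 − 1.0286 ≈ -0.029

-0.029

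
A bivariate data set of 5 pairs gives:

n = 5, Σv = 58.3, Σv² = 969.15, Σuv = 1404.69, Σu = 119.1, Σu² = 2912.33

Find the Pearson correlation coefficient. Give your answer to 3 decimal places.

r = (nΣuv − ΣuΣv) / √[(nΣu² − (Σu)²)(nΣv² − (Σv)²)]
Numerator: 5×1404.69 − 119.1×58.3 = 79.92
Denominator: √[(14561.65 − 14184.81)(4845.75 − 3398.89)] = √[376.84 × 1446.86] = 738.4001
r = 79.92 / 738.4001 ≈ 0.108

0.108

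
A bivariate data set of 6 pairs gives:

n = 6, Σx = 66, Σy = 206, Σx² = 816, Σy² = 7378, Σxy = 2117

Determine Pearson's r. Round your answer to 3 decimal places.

r = (nΣxy − ΣxΣy) / √[(nΣx² − (Σx)²)(nΣy² − (Σy)²)]
Numerator: 6×2117 − 66×206 = -894
Denominator: √[(4896 − 4356)(44268 − 42436)] = √[540 × 1832] = 994.6256
r = -894 / 994.6256 ≈ -0.899

-0.899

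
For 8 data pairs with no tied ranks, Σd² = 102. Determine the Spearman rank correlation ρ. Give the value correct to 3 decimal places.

-0.214

ρ = 1 − 6Σd² / [n(n²−1)] = 1 − 6×102 / (8×63)
  = 1 − 612/504 = 1 − 1.2143 ≈ -0.214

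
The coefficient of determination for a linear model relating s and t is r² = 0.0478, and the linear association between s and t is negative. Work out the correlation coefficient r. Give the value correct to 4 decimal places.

-0.2186

|r| = √0.0478 = 0.2186
The association is negative, so r = −0.2186.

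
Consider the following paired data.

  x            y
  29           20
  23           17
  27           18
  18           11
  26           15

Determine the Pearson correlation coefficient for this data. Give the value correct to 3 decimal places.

0.895

n = 5, Σx = 123, Σy = 81, Σx² = 3099, Σy² = 1359, Σxy = 2045
nΣxy − ΣxΣy = 10225 − 9963 = 262
nΣx² − (Σx)² = 15495 − 15129 = 366; nΣy² − (Σy)² = 6795 − 6561 = 234
r = 262 / √(366 × 234) = 262 / 292.6500 ≈ 0.895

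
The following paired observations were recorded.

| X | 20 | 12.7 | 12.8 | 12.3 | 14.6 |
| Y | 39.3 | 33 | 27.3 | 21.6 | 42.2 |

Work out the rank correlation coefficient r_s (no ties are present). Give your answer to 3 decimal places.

0.800

Rank X: 5, 2, 3, 1, 4
Rank Y: 4, 3, 2, 1, 5
d = rank(X) − rank(Y): 1, -1, 1, 0, -1; Σd² = 4
ρ = 1 − 6Σd² / [n(n²−1)] = 1 − 6×4 / (5×24) = 1 − 24/120 ≈ 0.800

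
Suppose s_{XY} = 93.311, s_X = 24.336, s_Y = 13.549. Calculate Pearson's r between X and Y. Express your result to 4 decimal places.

0.2830

r = Cov(X,Y) / (s_X · s_Y) = 93.311 / (24.336 × 13.549)
  = 93.311 / 329.7285 ≈ 0.2830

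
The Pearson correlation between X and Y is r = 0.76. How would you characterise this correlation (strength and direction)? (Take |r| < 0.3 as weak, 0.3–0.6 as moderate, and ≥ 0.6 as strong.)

strong positive

r = 0.76 > 0 so the relationship is positive.
|r| = 0.76, which falls in the strong range.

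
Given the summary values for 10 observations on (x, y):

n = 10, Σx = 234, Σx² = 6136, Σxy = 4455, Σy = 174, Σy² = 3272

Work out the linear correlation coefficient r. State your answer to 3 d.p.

r = (nΣxy − ΣxΣy) / √[(nΣx² − (Σx)²)(nΣy² − (Σy)²)]
Numerator: 10×4455 − 234×174 = 3834
Denominator: √[(61360 − 54756)(32720 − 30276)] = √[6604 × 2444] = 4017.4838
r = 3834 / 4017.4838 ≈ 0.954

0.954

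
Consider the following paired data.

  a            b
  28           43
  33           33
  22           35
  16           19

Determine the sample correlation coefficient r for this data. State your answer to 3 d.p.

0.678

n = 4, Σa = 99, Σb = 130, Σa² = 2613, Σb² = 4524, Σab = 3367
nΣab − ΣaΣb = 13468 − 12870 = 598
nΣa² − (Σa)² = 10452 − 9801 = 651; nΣb² − (Σb)² = 18096 − 16900 = 1196
r = 598 / √(651 × 1196) = 598 / 882.3809 ≈ 0.678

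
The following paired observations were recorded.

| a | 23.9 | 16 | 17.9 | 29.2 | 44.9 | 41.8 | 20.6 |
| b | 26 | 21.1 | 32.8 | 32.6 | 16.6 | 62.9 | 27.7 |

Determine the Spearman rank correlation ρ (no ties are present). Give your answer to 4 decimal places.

0.0000

Rank a: 4, 1, 2, 5, 7, 6, 3
Rank b: 3, 2, 6, 5, 1, 7, 4
d = rank(a) − rank(b): 1, -1, -4, 0, 6, -1, -1; Σd² = 56
ρ = 1 − 6Σd² / [n(n²−1)] = 1 − 6×56 / (7×48) = 1 − 336/336 ≈ 0.0000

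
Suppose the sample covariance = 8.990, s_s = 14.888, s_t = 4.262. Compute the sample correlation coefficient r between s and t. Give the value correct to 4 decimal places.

r = Cov(s,t) / (s_s · s_t) = 8.990 / (14.888 × 4.262)
  = 8.990 / 63.4527 ≈ 0.1417

0.1417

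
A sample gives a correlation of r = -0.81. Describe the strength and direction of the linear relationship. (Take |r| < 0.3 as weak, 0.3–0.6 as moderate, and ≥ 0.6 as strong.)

strong negative

r = -0.81 < 0 so the relationship is negative.
|r| = 0.81, which falls in the strong range.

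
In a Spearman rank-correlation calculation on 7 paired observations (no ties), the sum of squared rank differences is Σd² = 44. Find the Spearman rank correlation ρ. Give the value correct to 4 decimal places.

0.2143

ρ = 1 − 6Σd² / [n(n²−1)] = 1 − 6×44 / (7×48)
  = 1 − 264/336 = 1 − 0.78571 ≈ 0.2143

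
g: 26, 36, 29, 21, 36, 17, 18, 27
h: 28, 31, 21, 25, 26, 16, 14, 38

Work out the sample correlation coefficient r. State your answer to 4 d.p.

0.5928

n = 8, Σg = 210, Σh = 199, Σg² = 5892, Σh² = 5383, Σgh = 5464
nΣgh − ΣgΣh = 43712 − 41790 = 1922
nΣg² − (Σg)² = 47136 − 44100 = 3036; nΣh² − (Σh)² = 43064 − 39601 = 3463
r = 1922 / √(3036 × 3463) = 1922 / 3242.4787 ≈ 0.5928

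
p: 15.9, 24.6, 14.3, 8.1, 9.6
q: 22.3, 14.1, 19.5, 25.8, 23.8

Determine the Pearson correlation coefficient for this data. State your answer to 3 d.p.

n = 5, Σp = 72.5, Σq = 105.5, Σp² = 1220.23, Σq² = 2308.43, Σpq = 1417.74
nΣpq − ΣpΣq = 7088.7 − 7648.75 = -560.05
nΣp² − (Σp)² = 6101.15 − 5256.25 = 844.9; nΣq² − (Σq)² = 11542.15 − 11130.25 = 411.9
r = -560.05 / √(844.9 × 411.9) = -560.05 / 589.9274 ≈ -0.949

-0.949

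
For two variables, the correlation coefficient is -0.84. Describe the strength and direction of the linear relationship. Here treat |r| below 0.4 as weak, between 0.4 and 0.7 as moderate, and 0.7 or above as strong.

strong negative

r = -0.84 < 0 so the relationship is negative.
|r| = 0.84, which falls in the strong range.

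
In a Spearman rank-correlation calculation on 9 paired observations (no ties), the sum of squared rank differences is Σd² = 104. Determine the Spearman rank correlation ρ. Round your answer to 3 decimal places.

0.133

ρ = 1 − 6Σd² / [n(n²−1)] = 1 − 6×104 / (9×80)
  = 1 − 624/720 = 1 − 0.8667 ≈ 0.133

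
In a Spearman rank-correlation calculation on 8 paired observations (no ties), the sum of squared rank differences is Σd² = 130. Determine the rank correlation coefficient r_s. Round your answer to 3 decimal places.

ρ = 1 − 6Σd² / [n(n²−1)] = 1 − 6×130 / (8×63)
  = 1 − 780/504 = 1 − 1.5476 ≈ -0.548

-0.548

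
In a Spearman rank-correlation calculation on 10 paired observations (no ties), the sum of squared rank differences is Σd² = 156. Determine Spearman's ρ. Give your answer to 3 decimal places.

ρ = 1 − 6Σd² / [n(n²−1)] = 1 − 6×156 / (10×99)
  = 1 − 936/990 = 1 − 0.9455 ≈ 0.055

0.055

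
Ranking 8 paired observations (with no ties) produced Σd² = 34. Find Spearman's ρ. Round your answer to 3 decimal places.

0.595

ρ = 1 − 6Σd² / [n(n²−1)] = 1 − 6×34 / (8×63)
  = 1 − 204/504 = 1 − 0.4048 ≈ 0.595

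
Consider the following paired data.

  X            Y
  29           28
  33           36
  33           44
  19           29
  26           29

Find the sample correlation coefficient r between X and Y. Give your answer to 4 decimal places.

n = 5, ΣX = 140, ΣY = 166, ΣX² = 4056, ΣY² = 5698, ΣXY = 4757
nΣXY − ΣXΣY = 23785 − 23240 = 545
nΣX² − (ΣX)² = 20280 − 19600 = 680; nΣY² − (ΣY)² = 28490 − 27556 = 934
r = 545 / √(680 × 934) = 545 / 796.9442 ≈ 0.6839

0.6839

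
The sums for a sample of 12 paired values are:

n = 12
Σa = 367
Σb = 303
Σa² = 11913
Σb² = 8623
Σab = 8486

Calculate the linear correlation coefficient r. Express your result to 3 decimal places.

-0.954

r = (nΣab − ΣaΣb) / √[(nΣa² − (Σa)²)(nΣb² − (Σb)²)]
Numerator: 12×8486 − 367×303 = -9369
Denominator: √[(142956 − 134689)(103476 − 91809)] = √[8267 × 11667] = 9820.9515
r = -9369 / 9820.9515 ≈ -0.954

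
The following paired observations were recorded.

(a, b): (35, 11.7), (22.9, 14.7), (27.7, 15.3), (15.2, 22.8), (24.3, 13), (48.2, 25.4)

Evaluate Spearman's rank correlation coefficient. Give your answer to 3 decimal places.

Rank a: 5, 2, 4, 1, 3, 6
Rank b: 1, 3, 4, 5, 2, 6
d = rank(a) − rank(b): 4, -1, 0, -4, 1, 0; Σd² = 34
ρ = 1 − 6Σd² / [n(n²−1)] = 1 − 6×34 / (6×35) = 1 − 204/210 ≈ 0.029

0.029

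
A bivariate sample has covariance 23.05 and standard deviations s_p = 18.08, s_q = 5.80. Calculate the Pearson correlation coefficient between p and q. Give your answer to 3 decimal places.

r = Cov(p,q) / (s_p · s_q) = 23.05 / (18.08 × 5.80)
  = 23.05 / 104.8640 ≈ 0.220

0.220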